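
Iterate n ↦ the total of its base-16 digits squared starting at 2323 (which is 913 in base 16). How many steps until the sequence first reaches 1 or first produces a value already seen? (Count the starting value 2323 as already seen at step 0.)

2323 = (9,1,3)_16 → 9² + 1² + 3² = 81 + 1 + 9 = 91
91 = (5,11)_16 → 5² + 11² = 25 + 121 = 146
146 = (9,2)_16 → 9² + 2² = 81 + 4 = 85
85 = (5,5)_16 → 5² + 5² = 25 + 25 = 50
50 = (3,2)_16 → 3² + 2² = 9 + 4 = 13
13 = (13)_16 → 13² = 169
169 = (10,9)_16 → 10² + 9² = 100 + 81 = 181
181 = (11,5)_16 → 11² + 5² = 121 + 25 = 146  — 146 repeats.
That took 8 steps.

8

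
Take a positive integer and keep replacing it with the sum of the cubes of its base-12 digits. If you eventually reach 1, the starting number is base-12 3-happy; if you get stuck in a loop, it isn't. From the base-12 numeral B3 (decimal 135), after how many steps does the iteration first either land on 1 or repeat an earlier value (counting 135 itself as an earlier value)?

11

135 = (11,3)_12 → 11³ + 3³ = 1331 + 27 = 1358
1358 = (9,5,2)_12 → 9³ + 5³ + 2³ = 729 + 125 + 8 = 862
862 = (5,11,10)_12 → 5³ + 11³ + 10³ = 125 + 1331 + 1000 = 2456
2456 = (1,5,0,8)_12 → 1³ + 5³ + 0³ + 8³ = 1 + 125 + 0 + 512 = 638
638 = (4,5,2)_12 → 4³ + 5³ + 2³ = 64 + 125 + 8 = 197
197 = (1,4,5)_12 → 1³ + 4³ + 5³ = 1 + 64 + 125 = 190
190 = (1,3,10)_12 → 1³ + 3³ + 10³ = 1 + 27 + 1000 = 1028
1028 = (7,1,8)_12 → 7³ + 1³ + 8³ = 343 + 1 + 512 = 856
856 = (5,11,4)_12 → 5³ + 11³ + 4³ = 125 + 1331 + 64 = 1520
1520 = (10,6,8)_12 → 10³ + 6³ + 8³ = 1000 + 216 + 512 = 1728
1728 = (1,0,0,0)_12 → 1³ + 0³ + 0³ + 0³ = 1 + 0 + 0 + 0 = 1  — reached 1.
That took 11 steps.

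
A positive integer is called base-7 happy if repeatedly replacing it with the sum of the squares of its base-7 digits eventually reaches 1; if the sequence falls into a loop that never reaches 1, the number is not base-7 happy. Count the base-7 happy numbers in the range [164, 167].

1

164: 164 → 22 → 10 → 10  (repeats 10)
165: 165 → 29 → 17 → 13 → 37 → 29  (repeats 29)
166: 166 → 38 → 34 → 52 → 10 → 10  (repeats 10)
167: 167 → 49 → 1  (reaches 1)
base-7 happy: 167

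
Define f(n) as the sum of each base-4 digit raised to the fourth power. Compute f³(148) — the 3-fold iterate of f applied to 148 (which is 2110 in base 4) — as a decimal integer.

148 = (2,1,1,0)_4 → 18
18 = (1,0,2)_4 → 17
17 = (1,0,1)_4 → 2

2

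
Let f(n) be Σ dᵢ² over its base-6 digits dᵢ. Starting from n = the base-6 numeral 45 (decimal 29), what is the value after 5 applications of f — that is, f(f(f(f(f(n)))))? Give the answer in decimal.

5

29 = (4,5)_6 → 4² + 5² = 41
41 = (1,0,5)_6 → 1² + 0² + 5² = 26
26 = (4,2)_6 → 4² + 2² = 20
20 = (3,2)_6 → 3² + 2² = 13
13 = (2,1)_6 → 2² + 1² = 5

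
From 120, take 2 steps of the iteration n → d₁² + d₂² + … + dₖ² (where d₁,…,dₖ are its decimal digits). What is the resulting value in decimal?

120 → 1² + 2² + 0² = 1 + 4 + 0 = 5
5 → 5² = 25

25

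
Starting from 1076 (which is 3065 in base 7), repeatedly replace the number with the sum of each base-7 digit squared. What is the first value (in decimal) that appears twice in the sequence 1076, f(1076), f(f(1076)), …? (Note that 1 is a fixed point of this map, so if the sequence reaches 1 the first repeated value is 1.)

1076 = (3,0,6,5)_7 → 70
70 = (1,3,0)_7 → 10
10 = (1,3)_7 → 10  — 10 already appeared earlier.

10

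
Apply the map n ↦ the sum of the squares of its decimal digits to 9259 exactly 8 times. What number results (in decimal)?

20

9259 → 191
191 → 83
83 → 73
73 → 58
58 → 89
89 → 145
145 → 42
42 → 20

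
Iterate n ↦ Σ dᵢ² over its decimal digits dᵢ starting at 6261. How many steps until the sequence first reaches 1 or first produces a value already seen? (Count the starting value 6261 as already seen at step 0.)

6261 → 6² + 2² + 6² + 1² = 77
77 → 7² + 7² = 98
98 → 9² + 8² = 145
145 → 1² + 4² + 5² = 42
42 → 4² + 2² = 20
20 → 2² + 0² = 4
4 → 4² = 16
16 → 1² + 6² = 37
37 → 3² + 7² = 58
58 → 5² + 8² = 89
89 → 8² + 9² = 145  — 145 repeats.
That took 11 steps.

11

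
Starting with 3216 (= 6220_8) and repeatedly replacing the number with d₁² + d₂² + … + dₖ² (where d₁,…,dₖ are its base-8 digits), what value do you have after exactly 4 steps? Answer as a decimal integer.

13

3216 = (6,2,2,0)_8 → 44
44 = (5,4)_8 → 41
41 = (5,1)_8 → 26
26 = (3,2)_8 → 13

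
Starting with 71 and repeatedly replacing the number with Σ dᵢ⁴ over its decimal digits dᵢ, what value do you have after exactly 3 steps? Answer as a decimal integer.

8208

71 → 7⁴ + 1⁴ = 2401 + 1 = 2402
2402 → 2⁴ + 4⁴ + 0⁴ + 2⁴ = 16 + 256 + 0 + 16 = 288
288 → 2⁴ + 8⁴ + 8⁴ = 16 + 4096 + 4096 = 8208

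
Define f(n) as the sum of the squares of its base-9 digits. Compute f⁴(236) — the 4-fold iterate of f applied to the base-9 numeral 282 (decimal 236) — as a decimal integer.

236 = (2,8,2)_9 → 72
72 = (8,0)_9 → 64
64 = (7,1)_9 → 50
50 = (5,5)_9 → 50

50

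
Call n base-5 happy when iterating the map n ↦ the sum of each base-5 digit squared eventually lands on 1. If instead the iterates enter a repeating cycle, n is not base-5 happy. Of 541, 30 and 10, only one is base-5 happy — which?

541

541: 541 → 27 → 5 → 1  — reaches 1 (base-5 happy)
30: 30 → 2 → 4 → 16 → 10 → 4  — repeats 4 (not base-5 happy)
10: 10 → 4 → 16 → 10  — repeats 10 (not base-5 happy)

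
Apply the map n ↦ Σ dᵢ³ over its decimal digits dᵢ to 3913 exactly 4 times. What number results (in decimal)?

3913 → 784
784 → 919
919 → 1459
1459 → 919

919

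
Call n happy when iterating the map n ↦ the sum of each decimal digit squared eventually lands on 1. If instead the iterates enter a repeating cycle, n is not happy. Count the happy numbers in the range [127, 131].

2

127: 127 → 54 → 41 → 17 → 50 → 25 → 29 → 85 → 89 → 145 → 42 → 20 → 4 → 16 → 37 → 58 → 89  (repeats 89)
128: 128 → 69 → 117 → 51 → 26 → 40 → 16 → 37 → 58 → 89 → 145 → 42 → 20 → 4 → 16  (repeats 16)
129: 129 → 86 → 100 → 1  (reaches 1)
130: 130 → 10 → 1  (reaches 1)
131: 131 → 11 → 2 → 4 → 16 → 37 → 58 → 89 → 145 → 42 → 20 → 4  (repeats 4)
happy: 129, 130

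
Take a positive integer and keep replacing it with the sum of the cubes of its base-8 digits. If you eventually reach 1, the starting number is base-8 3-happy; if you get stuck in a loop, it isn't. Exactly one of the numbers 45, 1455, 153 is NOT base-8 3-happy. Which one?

45: 45 → 250 → 378 → 476 → 434 → 440 → 559 → 469 → 476  — repeats 476 (not base-8 3-happy)
1455: 1455 → 692 → 289 → 129 → 9 → 2 → 8 → 1  — reaches 1 (base-8 3-happy)
153: 153 → 36 → 128 → 8 → 1  — reaches 1 (base-8 3-happy)

45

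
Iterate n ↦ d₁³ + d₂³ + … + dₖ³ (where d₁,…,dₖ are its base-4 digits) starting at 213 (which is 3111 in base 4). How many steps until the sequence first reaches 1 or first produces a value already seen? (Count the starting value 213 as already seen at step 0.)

213 = (3,1,1,1)_4 → 3³ + 1³ + 1³ + 1³ = 30
30 = (1,3,2)_4 → 1³ + 3³ + 2³ = 36
36 = (2,1,0)_4 → 2³ + 1³ + 0³ = 9
9 = (2,1)_4 → 2³ + 1³ = 9  — 9 repeats.
That took 4 steps.

4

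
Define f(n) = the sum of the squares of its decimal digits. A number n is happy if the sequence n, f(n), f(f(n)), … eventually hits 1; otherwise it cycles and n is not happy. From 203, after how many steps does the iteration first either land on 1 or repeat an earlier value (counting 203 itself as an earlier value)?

203 → 2² + 0² + 3² = 13
13 → 1² + 3² = 10
10 → 1² + 0² = 1  — reached 1.
That took 3 steps.

3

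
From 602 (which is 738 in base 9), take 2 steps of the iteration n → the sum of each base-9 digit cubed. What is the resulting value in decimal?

602 = (7,3,8)_9 → 7³ + 3³ + 8³ = 882
882 = (1,1,8,0)_9 → 1³ + 1³ + 8³ + 0³ = 514

514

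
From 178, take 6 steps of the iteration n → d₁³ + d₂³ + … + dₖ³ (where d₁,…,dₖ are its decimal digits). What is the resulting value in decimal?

730

178 → 1³ + 7³ + 8³ = 856
856 → 8³ + 5³ + 6³ = 853
853 → 8³ + 5³ + 3³ = 664
664 → 6³ + 6³ + 4³ = 496
496 → 4³ + 9³ + 6³ = 1009
1009 → 1³ + 0³ + 0³ + 9³ = 730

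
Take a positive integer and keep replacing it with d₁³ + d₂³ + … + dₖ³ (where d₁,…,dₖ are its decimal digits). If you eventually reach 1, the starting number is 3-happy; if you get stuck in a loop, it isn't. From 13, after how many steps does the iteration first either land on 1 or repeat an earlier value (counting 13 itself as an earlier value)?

6

13 → 1³ + 3³ = 1 + 27 = 28
28 → 2³ + 8³ = 8 + 512 = 520
520 → 5³ + 2³ + 0³ = 125 + 8 + 0 = 133
133 → 1³ + 3³ + 3³ = 1 + 27 + 27 = 55
55 → 5³ + 5³ = 125 + 125 = 250
250 → 2³ + 5³ + 0³ = 8 + 125 + 0 = 133  — 133 repeats.
That took 6 steps.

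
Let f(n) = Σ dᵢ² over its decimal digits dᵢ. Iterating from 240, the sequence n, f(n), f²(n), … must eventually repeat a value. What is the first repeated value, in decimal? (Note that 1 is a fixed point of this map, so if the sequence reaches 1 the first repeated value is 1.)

240 → 2² + 4² + 0² = 20
20 → 2² + 0² = 4
4 → 4² = 16
16 → 1² + 6² = 37
37 → 3² + 7² = 58
58 → 5² + 8² = 89
89 → 8² + 9² = 145
145 → 1² + 4² + 5² = 42
42 → 4² + 2² = 20  — 20 already appeared earlier.

20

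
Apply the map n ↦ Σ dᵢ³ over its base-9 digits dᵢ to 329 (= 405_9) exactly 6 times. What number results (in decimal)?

189

329 = (4,0,5)_9 → 189
189 = (2,3,0)_9 → 35
35 = (3,8)_9 → 539
539 = (6,5,8)_9 → 853
853 = (1,1,4,7)_9 → 409
409 = (5,0,4)_9 → 189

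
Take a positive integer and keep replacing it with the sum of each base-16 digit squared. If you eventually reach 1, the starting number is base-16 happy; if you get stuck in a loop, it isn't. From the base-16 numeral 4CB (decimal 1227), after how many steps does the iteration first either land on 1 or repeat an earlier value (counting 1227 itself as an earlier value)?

7

1227 = (4,12,11)_16 → 4² + 12² + 11² = 281
281 = (1,1,9)_16 → 1² + 1² + 9² = 83
83 = (5,3)_16 → 5² + 3² = 34
34 = (2,2)_16 → 2² + 2² = 8
8 = (8)_16 → 8² = 64
64 = (4,0)_16 → 4² + 0² = 16
16 = (1,0)_16 → 1² + 0² = 1  — reached 1.
That took 7 steps.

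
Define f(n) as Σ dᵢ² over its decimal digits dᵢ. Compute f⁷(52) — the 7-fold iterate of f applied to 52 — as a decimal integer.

52 → 5² + 2² = 25 + 4 = 29
29 → 2² + 9² = 4 + 81 = 85
85 → 8² + 5² = 64 + 25 = 89
89 → 8² + 9² = 64 + 81 = 145
145 → 1² + 4² + 5² = 1 + 16 + 25 = 42
42 → 4² + 2² = 16 + 4 = 20
20 → 2² + 0² = 4 + 0 = 4

4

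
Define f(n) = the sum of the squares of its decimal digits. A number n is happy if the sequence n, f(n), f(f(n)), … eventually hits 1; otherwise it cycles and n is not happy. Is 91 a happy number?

happy

91 → 9² + 1² = 81 + 1 = 82
82 → 8² + 2² = 64 + 4 = 68
68 → 6² + 8² = 36 + 64 = 100
100 → 1² + 0² + 0² = 1 + 0 + 0 = 1  — reached 1.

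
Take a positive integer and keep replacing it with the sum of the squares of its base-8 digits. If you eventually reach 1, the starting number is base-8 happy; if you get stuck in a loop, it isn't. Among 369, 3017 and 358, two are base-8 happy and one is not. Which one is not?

369: 369 → 62 → 85 → 30 → 45 → 50 → 40 → 25 → 10 → 5 → 25  — repeats 25 (not base-8 happy)
3017: 3017 → 76 → 18 → 8 → 1  — reaches 1 (base-8 happy)
358: 358 → 77 → 27 → 18 → 8 → 1  — reaches 1 (base-8 happy)

369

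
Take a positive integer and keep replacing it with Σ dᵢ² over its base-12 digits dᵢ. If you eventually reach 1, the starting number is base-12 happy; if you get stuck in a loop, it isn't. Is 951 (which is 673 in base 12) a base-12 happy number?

not base-12 happy

951 = (6,7,3)_12 → 6² + 7² + 3² = 36 + 49 + 9 = 94
94 = (7,10)_12 → 7² + 10² = 49 + 100 = 149
149 = (1,0,5)_12 → 1² + 0² + 5² = 1 + 0 + 25 = 26
26 = (2,2)_12 → 2² + 2² = 4 + 4 = 8
8 = (8)_12 → 8² = 64
64 = (5,4)_12 → 5² + 4² = 25 + 16 = 41
41 = (3,5)_12 → 3² + 5² = 9 + 25 = 34
34 = (2,10)_12 → 2² + 10² = 4 + 100 = 104
104 = (8,8)_12 → 8² + 8² = 64 + 64 = 128
128 = (10,8)_12 → 10² + 8² = 100 + 64 = 164
164 = (1,1,8)_12 → 1² + 1² + 8² = 1 + 1 + 64 = 66
66 = (5,6)_12 → 5² + 6² = 25 + 36 = 61
61 = (5,1)_12 → 5² + 1² = 25 + 1 = 26  — 26 already seen; the sequence cycles without reaching 1.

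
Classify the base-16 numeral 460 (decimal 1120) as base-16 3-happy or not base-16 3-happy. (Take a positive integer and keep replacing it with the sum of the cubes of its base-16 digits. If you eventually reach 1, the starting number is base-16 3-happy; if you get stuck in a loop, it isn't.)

base-16 3-happy

1120 = (4,6,0)_16 → 4³ + 6³ + 0³ = 280
280 = (1,1,8)_16 → 1³ + 1³ + 8³ = 514
514 = (2,0,2)_16 → 2³ + 0³ + 2³ = 16
16 = (1,0)_16 → 1³ + 0³ = 1  — reached 1.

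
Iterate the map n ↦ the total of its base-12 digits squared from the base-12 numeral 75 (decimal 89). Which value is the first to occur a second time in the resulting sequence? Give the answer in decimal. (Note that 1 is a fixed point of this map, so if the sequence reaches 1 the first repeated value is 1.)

25

89 = (7,5)_12 → 7² + 5² = 74
74 = (6,2)_12 → 6² + 2² = 40
40 = (3,4)_12 → 3² + 4² = 25
25 = (2,1)_12 → 2² + 1² = 5
5 = (5)_12 → 5² = 25  — 25 already appeared earlier.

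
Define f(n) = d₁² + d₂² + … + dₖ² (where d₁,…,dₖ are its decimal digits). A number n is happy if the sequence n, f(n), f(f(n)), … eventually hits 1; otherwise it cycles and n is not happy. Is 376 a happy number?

376 → 3² + 7² + 6² = 94
94 → 9² + 4² = 97
97 → 9² + 7² = 130
130 → 1² + 3² + 0² = 10
10 → 1² + 0² = 1  — reached 1.

happy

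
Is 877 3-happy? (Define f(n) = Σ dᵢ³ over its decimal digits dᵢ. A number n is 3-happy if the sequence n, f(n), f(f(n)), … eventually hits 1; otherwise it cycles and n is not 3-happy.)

877 → 1198
1198 → 1243
1243 → 100
100 → 1  — reached 1.

3-happy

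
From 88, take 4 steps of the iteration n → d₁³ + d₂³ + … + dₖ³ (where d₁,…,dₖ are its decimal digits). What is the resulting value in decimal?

88 → 8³ + 8³ = 512 + 512 = 1024
1024 → 1³ + 0³ + 2³ + 4³ = 1 + 0 + 8 + 64 = 73
73 → 7³ + 3³ = 343 + 27 = 370
370 → 3³ + 7³ + 0³ = 27 + 343 + 0 = 370

370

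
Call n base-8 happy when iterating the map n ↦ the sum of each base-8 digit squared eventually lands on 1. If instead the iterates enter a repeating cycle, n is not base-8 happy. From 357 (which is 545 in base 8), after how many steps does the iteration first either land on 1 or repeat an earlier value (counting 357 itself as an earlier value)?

357 = (5,4,5)_8 → 66
66 = (1,0,2)_8 → 5
5 = (5)_8 → 25
25 = (3,1)_8 → 10
10 = (1,2)_8 → 5  — 5 repeats.
That took 5 steps.

5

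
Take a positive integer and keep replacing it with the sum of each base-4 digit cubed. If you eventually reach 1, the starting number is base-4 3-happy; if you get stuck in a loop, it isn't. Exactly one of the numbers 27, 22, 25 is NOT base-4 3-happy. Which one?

27: 27 → 36 → 9 → 9  — repeats 9 (not base-4 3-happy)
22: 22 → 10 → 16 → 1  — reaches 1 (base-4 3-happy)
25: 25 → 10 → 16 → 1  — reaches 1 (base-4 3-happy)

27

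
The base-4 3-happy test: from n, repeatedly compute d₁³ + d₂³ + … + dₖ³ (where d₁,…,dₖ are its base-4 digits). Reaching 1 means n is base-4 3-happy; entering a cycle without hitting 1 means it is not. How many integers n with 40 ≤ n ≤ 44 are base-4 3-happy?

1

40: 40 → 16 → 1  (reaches 1)
41: 41 → 17 → 2 → 8 → 8  (repeats 8)
42: 42 → 24 → 9 → 9  (repeats 9)
43: 43 → 43  (repeats 43)
44: 44 → 35 → 35  (repeats 35)
base-4 3-happy: 40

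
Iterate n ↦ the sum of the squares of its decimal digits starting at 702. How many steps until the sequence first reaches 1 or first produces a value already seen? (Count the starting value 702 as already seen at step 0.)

14

702 → 7² + 0² + 2² = 53
53 → 5² + 3² = 34
34 → 3² + 4² = 25
25 → 2² + 5² = 29
29 → 2² + 9² = 85
85 → 8² + 5² = 89
89 → 8² + 9² = 145
145 → 1² + 4² + 5² = 42
42 → 4² + 2² = 20
20 → 2² + 0² = 4
4 → 4² = 16
16 → 1² + 6² = 37
37 → 3² + 7² = 58
58 → 5² + 8² = 89  — 89 repeats.
That took 14 steps.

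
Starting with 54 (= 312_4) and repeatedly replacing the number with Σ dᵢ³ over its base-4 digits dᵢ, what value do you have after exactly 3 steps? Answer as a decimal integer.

54 = (3,1,2)_4 → 36
36 = (2,1,0)_4 → 9
9 = (2,1)_4 → 9

9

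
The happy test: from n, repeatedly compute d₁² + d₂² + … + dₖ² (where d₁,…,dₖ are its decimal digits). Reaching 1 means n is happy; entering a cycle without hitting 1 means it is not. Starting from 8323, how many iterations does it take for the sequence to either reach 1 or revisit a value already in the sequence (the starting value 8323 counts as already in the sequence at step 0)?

8323 → 8² + 3² + 2² + 3² = 86
86 → 8² + 6² = 100
100 → 1² + 0² + 0² = 1  — reached 1.
That took 3 steps.

3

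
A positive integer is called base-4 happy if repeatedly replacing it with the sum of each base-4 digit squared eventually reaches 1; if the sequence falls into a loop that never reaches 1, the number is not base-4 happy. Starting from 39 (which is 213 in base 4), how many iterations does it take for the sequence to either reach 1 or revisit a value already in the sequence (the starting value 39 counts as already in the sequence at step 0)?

39 = (2,1,3)_4 → 2² + 1² + 3² = 4 + 1 + 9 = 14
14 = (3,2)_4 → 3² + 2² = 9 + 4 = 13
13 = (3,1)_4 → 3² + 1² = 9 + 1 = 10
10 = (2,2)_4 → 2² + 2² = 4 + 4 = 8
8 = (2,0)_4 → 2² + 0² = 4 + 0 = 4
4 = (1,0)_4 → 1² + 0² = 1 + 0 = 1  — reached 1.
That took 6 steps.

6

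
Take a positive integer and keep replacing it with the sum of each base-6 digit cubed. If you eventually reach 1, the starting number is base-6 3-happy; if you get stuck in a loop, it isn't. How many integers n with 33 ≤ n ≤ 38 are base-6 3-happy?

2

33: 33 → 152 → 73 → 9 → 28 → 128 → 62 → 73  (repeats 73)
34: 34 → 189 → 153 → 92 → 43 → 3 → 27 → 91 → 36 → 1  (reaches 1)
35: 35 → 250 → 190 → 190  (repeats 190)
36: 36 → 1  (reaches 1)
37: 37 → 2 → 8 → 9 → 28 → 128 → 62 → 73 → 9  (repeats 9)
38: 38 → 9 → 28 → 128 → 62 → 73 → 9  (repeats 9)
base-6 3-happy: 34, 36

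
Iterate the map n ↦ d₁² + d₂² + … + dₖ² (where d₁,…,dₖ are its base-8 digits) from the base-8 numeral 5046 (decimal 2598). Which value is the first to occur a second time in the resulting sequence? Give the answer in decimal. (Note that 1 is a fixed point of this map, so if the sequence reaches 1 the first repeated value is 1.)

2598 = (5,0,4,6)_8 → 5² + 0² + 4² + 6² = 77
77 = (1,1,5)_8 → 1² + 1² + 5² = 27
27 = (3,3)_8 → 3² + 3² = 18
18 = (2,2)_8 → 2² + 2² = 8
8 = (1,0)_8 → 1² + 0² = 1  — reached the fixed point 1.
1 → 1, so 1 is the first repeated value.

1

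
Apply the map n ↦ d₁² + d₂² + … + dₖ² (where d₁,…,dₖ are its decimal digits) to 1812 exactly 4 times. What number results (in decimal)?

1812 → 70
70 → 49
49 → 97
97 → 130

130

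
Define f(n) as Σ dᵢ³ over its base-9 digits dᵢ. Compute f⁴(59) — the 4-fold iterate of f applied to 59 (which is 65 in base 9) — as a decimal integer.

59 = (6,5)_9 → 6³ + 5³ = 341
341 = (4,1,8)_9 → 4³ + 1³ + 8³ = 577
577 = (7,1,1)_9 → 7³ + 1³ + 1³ = 345
345 = (4,2,3)_9 → 4³ + 2³ + 3³ = 99

99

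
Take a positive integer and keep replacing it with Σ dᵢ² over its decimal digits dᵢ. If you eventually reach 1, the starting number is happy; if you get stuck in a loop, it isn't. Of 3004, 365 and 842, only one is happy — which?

3004: 3004 → 25 → 29 → 85 → 89 → 145 → 42 → 20 → 4 → 16 → 37 → 58 → 89  — repeats 89 (not happy)
365: 365 → 70 → 49 → 97 → 130 → 10 → 1  — reaches 1 (happy)
842: 842 → 84 → 80 → 64 → 52 → 29 → 85 → 89 → 145 → 42 → 20 → 4 → 16 → 37 → 58 → 89  — repeats 89 (not happy)

365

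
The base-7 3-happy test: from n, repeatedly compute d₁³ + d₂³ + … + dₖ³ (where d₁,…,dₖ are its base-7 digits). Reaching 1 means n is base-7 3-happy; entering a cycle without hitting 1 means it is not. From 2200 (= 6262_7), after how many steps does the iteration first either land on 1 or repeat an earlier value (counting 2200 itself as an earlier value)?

2200 = (6,2,6,2)_7 → 6³ + 2³ + 6³ + 2³ = 448
448 = (1,2,1,0)_7 → 1³ + 2³ + 1³ + 0³ = 10
10 = (1,3)_7 → 1³ + 3³ = 28
28 = (4,0)_7 → 4³ + 0³ = 64
64 = (1,2,1)_7 → 1³ + 2³ + 1³ = 10  — 10 repeats.
That took 5 steps.

5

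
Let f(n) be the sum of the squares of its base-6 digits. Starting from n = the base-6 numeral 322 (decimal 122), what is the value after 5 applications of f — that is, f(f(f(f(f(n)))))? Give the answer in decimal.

122 = (3,2,2)_6 → 17
17 = (2,5)_6 → 29
29 = (4,5)_6 → 41
41 = (1,0,5)_6 → 26
26 = (4,2)_6 → 20

20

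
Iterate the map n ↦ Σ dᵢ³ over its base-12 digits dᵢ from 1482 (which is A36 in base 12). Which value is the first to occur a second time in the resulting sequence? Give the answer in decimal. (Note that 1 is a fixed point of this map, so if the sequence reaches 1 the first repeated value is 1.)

1539

1482 = (10,3,6)_12 → 10³ + 3³ + 6³ = 1000 + 27 + 216 = 1243
1243 = (8,7,7)_12 → 8³ + 7³ + 7³ = 512 + 343 + 343 = 1198
1198 = (8,3,10)_12 → 8³ + 3³ + 10³ = 512 + 27 + 1000 = 1539
1539 = (10,8,3)_12 → 10³ + 8³ + 3³ = 1000 + 512 + 27 = 1539  — 1539 already appeared earlier.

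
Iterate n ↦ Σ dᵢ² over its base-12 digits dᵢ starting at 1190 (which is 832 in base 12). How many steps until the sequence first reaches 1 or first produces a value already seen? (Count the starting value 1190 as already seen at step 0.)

12

1190 = (8,3,2)_12 → 8² + 3² + 2² = 77
77 = (6,5)_12 → 6² + 5² = 61
61 = (5,1)_12 → 5² + 1² = 26
26 = (2,2)_12 → 2² + 2² = 8
8 = (8)_12 → 8² = 64
64 = (5,4)_12 → 5² + 4² = 41
41 = (3,5)_12 → 3² + 5² = 34
34 = (2,10)_12 → 2² + 10² = 104
104 = (8,8)_12 → 8² + 8² = 128
128 = (10,8)_12 → 10² + 8² = 164
164 = (1,1,8)_12 → 1² + 1² + 8² = 66
66 = (5,6)_12 → 5² + 6² = 61  — 61 repeats.
That took 12 steps.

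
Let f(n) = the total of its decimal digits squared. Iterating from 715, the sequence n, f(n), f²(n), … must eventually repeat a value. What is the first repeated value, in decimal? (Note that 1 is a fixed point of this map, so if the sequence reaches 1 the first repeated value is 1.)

715 → 75
75 → 74
74 → 65
65 → 61
61 → 37
37 → 58
58 → 89
89 → 145
145 → 42
42 → 20
20 → 4
4 → 16
16 → 37  — 37 already appeared earlier.

37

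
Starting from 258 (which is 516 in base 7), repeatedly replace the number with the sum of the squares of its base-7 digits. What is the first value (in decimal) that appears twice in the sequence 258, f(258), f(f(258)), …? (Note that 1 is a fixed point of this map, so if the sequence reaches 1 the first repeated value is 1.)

10

258 = (5,1,6)_7 → 5² + 1² + 6² = 25 + 1 + 36 = 62
62 = (1,1,6)_7 → 1² + 1² + 6² = 1 + 1 + 36 = 38
38 = (5,3)_7 → 5² + 3² = 25 + 9 = 34
34 = (4,6)_7 → 4² + 6² = 16 + 36 = 52
52 = (1,0,3)_7 → 1² + 0² + 3² = 1 + 0 + 9 = 10
10 = (1,3)_7 → 1² + 3² = 1 + 9 = 10  — 10 already appeared earlier.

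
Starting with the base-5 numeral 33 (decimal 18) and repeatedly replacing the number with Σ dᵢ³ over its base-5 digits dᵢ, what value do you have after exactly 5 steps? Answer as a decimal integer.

28

18 = (3,3)_5 → 3³ + 3³ = 54
54 = (2,0,4)_5 → 2³ + 0³ + 4³ = 72
72 = (2,4,2)_5 → 2³ + 4³ + 2³ = 80
80 = (3,1,0)_5 → 3³ + 1³ + 0³ = 28
28 = (1,0,3)_5 → 1³ + 0³ + 3³ = 28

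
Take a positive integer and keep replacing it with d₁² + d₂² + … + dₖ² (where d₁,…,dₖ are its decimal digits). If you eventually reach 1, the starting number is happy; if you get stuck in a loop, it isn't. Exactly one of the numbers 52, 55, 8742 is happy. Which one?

8742

52: 52 → 29 → 85 → 89 → 145 → 42 → 20 → 4 → 16 → 37 → 58 → 89  — repeats 89 (not happy)
55: 55 → 50 → 25 → 29 → 85 → 89 → 145 → 42 → 20 → 4 → 16 → 37 → 58 → 89  — repeats 89 (not happy)
8742: 8742 → 133 → 19 → 82 → 68 → 100 → 1  — reaches 1 (happy)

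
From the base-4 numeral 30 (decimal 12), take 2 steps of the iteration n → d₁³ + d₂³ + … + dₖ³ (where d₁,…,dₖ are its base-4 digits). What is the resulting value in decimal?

36

12 = (3,0)_4 → 3³ + 0³ = 27
27 = (1,2,3)_4 → 1³ + 2³ + 3³ = 36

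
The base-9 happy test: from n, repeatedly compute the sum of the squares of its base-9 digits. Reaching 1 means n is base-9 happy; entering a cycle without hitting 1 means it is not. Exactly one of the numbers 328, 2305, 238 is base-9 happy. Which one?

328: 328 → 32 → 34 → 58 → 52 → 74 → 68 → 74  — repeats 74 (not base-9 happy)
2305: 2305 → 27 → 9 → 1  — reaches 1 (base-9 happy)
238: 238 → 84 → 10 → 2 → 4 → 16 → 50 → 50  — repeats 50 (not base-9 happy)

2305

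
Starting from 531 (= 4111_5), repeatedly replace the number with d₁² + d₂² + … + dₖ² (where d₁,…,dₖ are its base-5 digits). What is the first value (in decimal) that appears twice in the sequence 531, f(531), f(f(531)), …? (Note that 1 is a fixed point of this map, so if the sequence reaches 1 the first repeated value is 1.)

1

531 = (4,1,1,1)_5 → 4² + 1² + 1² + 1² = 19
19 = (3,4)_5 → 3² + 4² = 25
25 = (1,0,0)_5 → 1² + 0² + 0² = 1  — reached the fixed point 1.
1 → 1, so 1 is the first repeated value.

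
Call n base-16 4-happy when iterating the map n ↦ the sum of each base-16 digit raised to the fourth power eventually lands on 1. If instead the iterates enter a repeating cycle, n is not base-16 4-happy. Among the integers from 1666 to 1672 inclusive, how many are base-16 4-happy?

1666: 1666 → 5408 → 642 → 4128 → 17 → 2 → 16 → 1  (reaches 1)
1667: 1667 → 5473 → 1923 → 6578 → 21219 → 39138 → 49089 → 86003 → 101588 → 53650 → 35139 → 10994 → 60657 → 109778 → 59314 → 55474 → 47314 → 47314  (repeats 47314)
1668: 1668 → 5648 → 1298 → 642 → 4128 → 17 → 2 → 16 → 1  (reaches 1)
1669: 1669 → 6017 → 6499 → 7939 → 50707 → 22114 → 3233 → 30737 → 6499  (repeats 6499)
1670: 1670 → 6688 → 10017 → 2434 → 10673 → 21219 → 39138 → 49089 → 86003 → 101588 → 53650 → 35139 → 10994 → 60657 → 109778 → 59314 → 55474 → 47314 → 47314  (repeats 47314)
1671: 1671 → 7793 → 40819 → 59668 → 45234 → 29298 → 4834 → 38449 → 7939 → 50707 → 22114 → 3233 → 30737 → 6499 → 7939  (repeats 7939)
1672: 1672 → 9488 → 642 → 4128 → 17 → 2 → 16 → 1  (reaches 1)
base-16 4-happy: 1666, 1668, 1672

3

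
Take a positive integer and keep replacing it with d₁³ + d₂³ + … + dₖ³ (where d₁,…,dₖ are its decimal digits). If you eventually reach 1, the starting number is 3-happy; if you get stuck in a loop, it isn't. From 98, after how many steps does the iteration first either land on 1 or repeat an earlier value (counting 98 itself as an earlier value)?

4

98 → 9³ + 8³ = 1241
1241 → 1³ + 2³ + 4³ + 1³ = 74
74 → 7³ + 4³ = 407
407 → 4³ + 0³ + 7³ = 407  — 407 repeats.
That took 4 steps.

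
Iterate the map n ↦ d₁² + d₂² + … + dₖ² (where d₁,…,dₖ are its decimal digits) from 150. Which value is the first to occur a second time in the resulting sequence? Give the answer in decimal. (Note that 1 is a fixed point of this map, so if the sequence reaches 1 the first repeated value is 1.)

16

150 → 1² + 5² + 0² = 1 + 25 + 0 = 26
26 → 2² + 6² = 4 + 36 = 40
40 → 4² + 0² = 16 + 0 = 16
16 → 1² + 6² = 1 + 36 = 37
37 → 3² + 7² = 9 + 49 = 58
58 → 5² + 8² = 25 + 64 = 89
89 → 8² + 9² = 64 + 81 = 145
145 → 1² + 4² + 5² = 1 + 16 + 25 = 42
42 → 4² + 2² = 16 + 4 = 20
20 → 2² + 0² = 4 + 0 = 4
4 → 4² = 16  — 16 already appeared earlier.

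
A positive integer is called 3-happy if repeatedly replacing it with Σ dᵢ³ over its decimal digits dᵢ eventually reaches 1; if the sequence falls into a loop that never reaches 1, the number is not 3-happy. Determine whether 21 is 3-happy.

21 → 2³ + 1³ = 9
9 → 9³ = 729
729 → 7³ + 2³ + 9³ = 1080
1080 → 1³ + 0³ + 8³ + 0³ = 513
513 → 5³ + 1³ + 3³ = 153
153 → 1³ + 5³ + 3³ = 153  — 153 already seen; the sequence cycles without reaching 1.

not 3-happy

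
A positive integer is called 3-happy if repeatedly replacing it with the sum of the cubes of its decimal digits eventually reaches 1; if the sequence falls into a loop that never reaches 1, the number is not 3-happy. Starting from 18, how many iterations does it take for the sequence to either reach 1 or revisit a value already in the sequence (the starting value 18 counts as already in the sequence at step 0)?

18 → 1³ + 8³ = 513
513 → 5³ + 1³ + 3³ = 153
153 → 1³ + 5³ + 3³ = 153  — 153 repeats.
That took 3 steps.

3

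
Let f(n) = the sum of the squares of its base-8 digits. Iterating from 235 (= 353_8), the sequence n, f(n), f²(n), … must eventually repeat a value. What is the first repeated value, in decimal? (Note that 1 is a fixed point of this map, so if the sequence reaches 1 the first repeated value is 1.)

20

235 = (3,5,3)_8 → 3² + 5² + 3² = 43
43 = (5,3)_8 → 5² + 3² = 34
34 = (4,2)_8 → 4² + 2² = 20
20 = (2,4)_8 → 2² + 4² = 20  — 20 already appeared earlier.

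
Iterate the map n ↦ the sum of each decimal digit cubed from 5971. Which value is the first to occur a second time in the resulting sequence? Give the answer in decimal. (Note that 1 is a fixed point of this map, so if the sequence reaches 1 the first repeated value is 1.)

5971 → 5³ + 9³ + 7³ + 1³ = 1198
1198 → 1³ + 1³ + 9³ + 8³ = 1243
1243 → 1³ + 2³ + 4³ + 3³ = 100
100 → 1³ + 0³ + 0³ = 1  — reached the fixed point 1.
1 → 1, so 1 is the first repeated value.

1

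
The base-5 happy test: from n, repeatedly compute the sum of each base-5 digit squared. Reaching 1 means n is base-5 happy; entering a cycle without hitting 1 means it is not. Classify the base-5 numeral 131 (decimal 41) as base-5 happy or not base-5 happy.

41 = (1,3,1)_5 → 1² + 3² + 1² = 1 + 9 + 1 = 11
11 = (2,1)_5 → 2² + 1² = 4 + 1 = 5
5 = (1,0)_5 → 1² + 0² = 1 + 0 = 1  — reached 1.

base-5 happy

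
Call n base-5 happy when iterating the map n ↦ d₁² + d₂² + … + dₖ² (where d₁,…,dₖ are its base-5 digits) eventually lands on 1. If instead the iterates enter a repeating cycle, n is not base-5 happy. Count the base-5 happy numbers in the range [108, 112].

1

108: 108 → 26 → 2 → 4 → 16 → 10 → 4  (repeats 4)
109: 109 → 33 → 11 → 5 → 1  (reaches 1)
110: 110 → 20 → 16 → 10 → 4 → 16  (repeats 16)
111: 111 → 21 → 17 → 13 → 13  (repeats 13)
112: 112 → 24 → 32 → 6 → 2 → 4 → 16 → 10 → 4  (repeats 4)
base-5 happy: 109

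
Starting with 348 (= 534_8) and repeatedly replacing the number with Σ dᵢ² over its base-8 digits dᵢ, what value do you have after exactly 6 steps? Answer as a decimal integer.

25

348 = (5,3,4)_8 → 5² + 3² + 4² = 50
50 = (6,2)_8 → 6² + 2² = 40
40 = (5,0)_8 → 5² + 0² = 25
25 = (3,1)_8 → 3² + 1² = 10
10 = (1,2)_8 → 1² + 2² = 5
5 = (5)_8 → 5² = 25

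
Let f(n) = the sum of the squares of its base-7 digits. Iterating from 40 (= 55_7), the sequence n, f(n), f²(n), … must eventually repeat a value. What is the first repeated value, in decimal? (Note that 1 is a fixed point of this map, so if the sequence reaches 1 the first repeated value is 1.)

2

40 = (5,5)_7 → 5² + 5² = 50
50 = (1,0,1)_7 → 1² + 0² + 1² = 2
2 = (2)_7 → 2² = 4
4 = (4)_7 → 4² = 16
16 = (2,2)_7 → 2² + 2² = 8
8 = (1,1)_7 → 1² + 1² = 2  — 2 already appeared earlier.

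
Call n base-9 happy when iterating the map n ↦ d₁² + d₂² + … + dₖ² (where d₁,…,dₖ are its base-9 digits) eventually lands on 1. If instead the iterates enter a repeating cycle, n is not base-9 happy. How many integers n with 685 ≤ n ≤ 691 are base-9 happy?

1

685: 685 → 81 → 1  (reaches 1)
686: 686 → 84 → 10 → 2 → 4 → 16 → 50 → 50  (repeats 50)
687: 687 → 89 → 65 → 53 → 89  (repeats 89)
688: 688 → 96 → 38 → 20 → 8 → 64 → 50 → 50  (repeats 50)
689: 689 → 105 → 41 → 41  (repeats 41)
690: 690 → 116 → 74 → 68 → 74  (repeats 74)
691: 691 → 129 → 35 → 73 → 65 → 53 → 89 → 65  (repeats 65)
base-9 happy: 685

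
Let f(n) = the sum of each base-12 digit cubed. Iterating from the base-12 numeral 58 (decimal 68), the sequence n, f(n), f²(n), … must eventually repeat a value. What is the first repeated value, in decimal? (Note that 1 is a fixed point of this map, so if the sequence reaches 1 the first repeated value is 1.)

68 = (5,8)_12 → 637
637 = (4,5,1)_12 → 190
190 = (1,3,10)_12 → 1028
1028 = (7,1,8)_12 → 856
856 = (5,11,4)_12 → 1520
1520 = (10,6,8)_12 → 1728
1728 = (1,0,0,0)_12 → 1  — reached the fixed point 1.
1 → 1, so 1 is the first repeated value.

1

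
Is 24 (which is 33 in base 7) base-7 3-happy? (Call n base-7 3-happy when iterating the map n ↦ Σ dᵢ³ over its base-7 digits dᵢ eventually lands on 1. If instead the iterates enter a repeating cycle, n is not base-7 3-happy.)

not base-7 3-happy

24 = (3,3)_7 → 3³ + 3³ = 54
54 = (1,0,5)_7 → 1³ + 0³ + 5³ = 126
126 = (2,4,0)_7 → 2³ + 4³ + 0³ = 72
72 = (1,3,2)_7 → 1³ + 3³ + 2³ = 36
36 = (5,1)_7 → 5³ + 1³ = 126  — 126 already seen; the sequence cycles without reaching 1.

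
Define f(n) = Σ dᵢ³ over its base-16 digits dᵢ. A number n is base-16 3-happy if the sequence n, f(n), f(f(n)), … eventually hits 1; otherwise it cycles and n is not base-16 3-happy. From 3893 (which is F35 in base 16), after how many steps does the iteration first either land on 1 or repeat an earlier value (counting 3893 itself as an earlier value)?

4

3893 = (15,3,5)_16 → 15³ + 3³ + 5³ = 3375 + 27 + 125 = 3527
3527 = (13,12,7)_16 → 13³ + 12³ + 7³ = 2197 + 1728 + 343 = 4268
4268 = (1,0,10,12)_16 → 1³ + 0³ + 10³ + 12³ = 1 + 0 + 1000 + 1728 = 2729
2729 = (10,10,9)_16 → 10³ + 10³ + 9³ = 1000 + 1000 + 729 = 2729  — 2729 repeats.
That took 4 steps.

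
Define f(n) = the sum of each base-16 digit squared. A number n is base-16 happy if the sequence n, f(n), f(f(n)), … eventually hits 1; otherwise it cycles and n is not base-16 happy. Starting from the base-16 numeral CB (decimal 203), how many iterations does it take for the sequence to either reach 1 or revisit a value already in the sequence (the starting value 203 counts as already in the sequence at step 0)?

203 = (12,11)_16 → 12² + 11² = 265
265 = (1,0,9)_16 → 1² + 0² + 9² = 82
82 = (5,2)_16 → 5² + 2² = 29
29 = (1,13)_16 → 1² + 13² = 170
170 = (10,10)_16 → 10² + 10² = 200
200 = (12,8)_16 → 12² + 8² = 208
208 = (13,0)_16 → 13² + 0² = 169
169 = (10,9)_16 → 10² + 9² = 181
181 = (11,5)_16 → 11² + 5² = 146
146 = (9,2)_16 → 9² + 2² = 85
85 = (5,5)_16 → 5² + 5² = 50
50 = (3,2)_16 → 3² + 2² = 13
13 = (13)_16 → 13² = 169  — 169 repeats.
That took 13 steps.

13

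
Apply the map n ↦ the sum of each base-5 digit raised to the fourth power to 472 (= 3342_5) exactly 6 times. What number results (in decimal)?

354

472 = (3,3,4,2)_5 → 3⁴ + 3⁴ + 4⁴ + 2⁴ = 81 + 81 + 256 + 16 = 434
434 = (3,2,1,4)_5 → 3⁴ + 2⁴ + 1⁴ + 4⁴ = 81 + 16 + 1 + 256 = 354
354 = (2,4,0,4)_5 → 2⁴ + 4⁴ + 0⁴ + 4⁴ = 16 + 256 + 0 + 256 = 528
528 = (4,1,0,3)_5 → 4⁴ + 1⁴ + 0⁴ + 3⁴ = 256 + 1 + 0 + 81 = 338
338 = (2,3,2,3)_5 → 2⁴ + 3⁴ + 2⁴ + 3⁴ = 16 + 81 + 16 + 81 = 194
194 = (1,2,3,4)_5 → 1⁴ + 2⁴ + 3⁴ + 4⁴ = 1 + 16 + 81 + 256 = 354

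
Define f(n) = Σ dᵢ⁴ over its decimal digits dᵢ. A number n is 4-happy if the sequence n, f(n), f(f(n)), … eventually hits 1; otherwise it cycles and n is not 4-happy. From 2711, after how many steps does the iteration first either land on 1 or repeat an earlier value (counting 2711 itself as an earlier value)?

13

2711 → 2419
2419 → 6834
6834 → 5729
5729 → 9603
9603 → 7938
7938 → 13139
13139 → 6725
6725 → 4338
4338 → 4514
4514 → 1138
1138 → 4179
4179 → 9219
9219 → 13139  — 13139 repeats.
That took 13 steps.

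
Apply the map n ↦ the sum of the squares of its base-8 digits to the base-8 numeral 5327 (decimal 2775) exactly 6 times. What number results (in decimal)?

2775 = (5,3,2,7)_8 → 5² + 3² + 2² + 7² = 25 + 9 + 4 + 49 = 87
87 = (1,2,7)_8 → 1² + 2² + 7² = 1 + 4 + 49 = 54
54 = (6,6)_8 → 6² + 6² = 36 + 36 = 72
72 = (1,1,0)_8 → 1² + 1² + 0² = 1 + 1 + 0 = 2
2 = (2)_8 → 2² = 4
4 = (4)_8 → 4² = 16

16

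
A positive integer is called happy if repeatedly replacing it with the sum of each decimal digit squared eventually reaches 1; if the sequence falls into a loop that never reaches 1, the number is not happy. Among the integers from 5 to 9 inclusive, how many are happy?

5: 5 → 25 → 29 → 85 → 89 → 145 → 42 → 20 → 4 → 16 → 37 → 58 → 89  (repeats 89)
6: 6 → 36 → 45 → 41 → 17 → 50 → 25 → 29 → 85 → 89 → 145 → 42 → 20 → 4 → 16 → 37 → 58 → 89  (repeats 89)
7: 7 → 49 → 97 → 130 → 10 → 1  (reaches 1)
8: 8 → 64 → 52 → 29 → 85 → 89 → 145 → 42 → 20 → 4 → 16 → 37 → 58 → 89  (repeats 89)
9: 9 → 81 → 65 → 61 → 37 → 58 → 89 → 145 → 42 → 20 → 4 → 16 → 37  (repeats 37)
happy: 7

1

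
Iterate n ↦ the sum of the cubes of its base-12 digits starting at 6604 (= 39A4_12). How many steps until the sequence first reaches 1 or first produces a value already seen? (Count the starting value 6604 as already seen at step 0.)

5

6604 = (3,9,10,4)_12 → 3³ + 9³ + 10³ + 4³ = 1820
1820 = (1,0,7,8)_12 → 1³ + 0³ + 7³ + 8³ = 856
856 = (5,11,4)_12 → 5³ + 11³ + 4³ = 1520
1520 = (10,6,8)_12 → 10³ + 6³ + 8³ = 1728
1728 = (1,0,0,0)_12 → 1³ + 0³ + 0³ + 0³ = 1  — reached 1.
That took 5 steps.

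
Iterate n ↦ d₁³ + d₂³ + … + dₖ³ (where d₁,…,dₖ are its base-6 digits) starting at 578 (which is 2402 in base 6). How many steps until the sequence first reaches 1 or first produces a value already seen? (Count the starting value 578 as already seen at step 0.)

10

578 = (2,4,0,2)_6 → 2³ + 4³ + 0³ + 2³ = 8 + 64 + 0 + 8 = 80
80 = (2,1,2)_6 → 2³ + 1³ + 2³ = 8 + 1 + 8 = 17
17 = (2,5)_6 → 2³ + 5³ = 8 + 125 = 133
133 = (3,4,1)_6 → 3³ + 4³ + 1³ = 27 + 64 + 1 = 92
92 = (2,3,2)_6 → 2³ + 3³ + 2³ = 8 + 27 + 8 = 43
43 = (1,1,1)_6 → 1³ + 1³ + 1³ = 1 + 1 + 1 = 3
3 = (3)_6 → 3³ = 27
27 = (4,3)_6 → 4³ + 3³ = 64 + 27 = 91
91 = (2,3,1)_6 → 2³ + 3³ + 1³ = 8 + 27 + 1 = 36
36 = (1,0,0)_6 → 1³ + 0³ + 0³ = 1 + 0 + 0 = 1  — reached 1.
That took 10 steps.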